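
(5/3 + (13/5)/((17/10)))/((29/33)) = 1793/493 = 3.64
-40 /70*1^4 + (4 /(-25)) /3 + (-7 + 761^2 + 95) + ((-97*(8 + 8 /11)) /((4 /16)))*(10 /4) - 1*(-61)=3296392642 /5775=570803.92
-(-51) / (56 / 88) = 561 / 7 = 80.14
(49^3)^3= 1628413597910449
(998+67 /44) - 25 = 42879 /44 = 974.52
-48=-48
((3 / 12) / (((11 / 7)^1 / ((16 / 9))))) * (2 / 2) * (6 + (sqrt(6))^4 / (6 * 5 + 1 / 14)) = 28280 / 13893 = 2.04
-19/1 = -19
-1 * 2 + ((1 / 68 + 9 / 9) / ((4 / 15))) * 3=2561 / 272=9.42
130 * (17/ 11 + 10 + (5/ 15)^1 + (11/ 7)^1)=403910/ 231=1748.53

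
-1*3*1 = -3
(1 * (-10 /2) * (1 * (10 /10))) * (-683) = 3415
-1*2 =-2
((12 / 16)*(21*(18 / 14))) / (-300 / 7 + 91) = 567 / 1348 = 0.42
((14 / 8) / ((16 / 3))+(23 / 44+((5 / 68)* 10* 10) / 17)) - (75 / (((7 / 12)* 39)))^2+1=-14463960673 / 1684819136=-8.58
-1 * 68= -68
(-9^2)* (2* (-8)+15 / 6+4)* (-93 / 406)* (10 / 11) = -715635 / 4466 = -160.24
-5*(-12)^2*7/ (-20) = 252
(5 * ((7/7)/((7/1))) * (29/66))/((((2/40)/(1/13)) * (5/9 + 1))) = 2175/7007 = 0.31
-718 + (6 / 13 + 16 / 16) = -9315 / 13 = -716.54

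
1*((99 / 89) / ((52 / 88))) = 2178 / 1157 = 1.88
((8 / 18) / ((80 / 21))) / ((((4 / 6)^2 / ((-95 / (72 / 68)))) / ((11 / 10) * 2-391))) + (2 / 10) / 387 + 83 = 71517991 / 7740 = 9240.05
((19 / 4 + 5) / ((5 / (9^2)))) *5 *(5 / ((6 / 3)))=15795 / 8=1974.38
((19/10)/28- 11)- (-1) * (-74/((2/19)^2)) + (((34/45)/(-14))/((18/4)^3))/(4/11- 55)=-7385702210633/1104085080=-6689.43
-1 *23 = -23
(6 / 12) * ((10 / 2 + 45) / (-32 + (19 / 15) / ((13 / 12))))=-0.81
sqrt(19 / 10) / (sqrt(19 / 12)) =sqrt(30) / 5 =1.10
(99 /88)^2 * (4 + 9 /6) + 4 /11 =10313 /1408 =7.32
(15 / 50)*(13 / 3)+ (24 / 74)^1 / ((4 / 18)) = 1021 / 370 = 2.76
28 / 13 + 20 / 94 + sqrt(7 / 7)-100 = -59043 / 611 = -96.63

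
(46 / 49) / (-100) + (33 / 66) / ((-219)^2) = -550939 / 58752225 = -0.01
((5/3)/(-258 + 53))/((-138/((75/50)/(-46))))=-1/520536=-0.00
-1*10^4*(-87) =870000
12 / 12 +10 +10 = 21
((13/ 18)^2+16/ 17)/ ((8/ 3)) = 8057/ 14688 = 0.55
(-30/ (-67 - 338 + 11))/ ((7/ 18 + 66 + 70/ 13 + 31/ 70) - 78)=-61425/ 4665748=-0.01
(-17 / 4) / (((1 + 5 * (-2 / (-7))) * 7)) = -1 / 4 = -0.25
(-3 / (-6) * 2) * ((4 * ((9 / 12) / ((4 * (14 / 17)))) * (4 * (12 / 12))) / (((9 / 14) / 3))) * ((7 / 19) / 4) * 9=1071 / 76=14.09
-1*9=-9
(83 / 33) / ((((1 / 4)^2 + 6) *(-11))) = -1328 / 35211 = -0.04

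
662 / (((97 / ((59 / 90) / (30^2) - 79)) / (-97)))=2118049471 / 40500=52297.52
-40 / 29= -1.38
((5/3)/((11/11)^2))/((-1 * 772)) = -5/2316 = -0.00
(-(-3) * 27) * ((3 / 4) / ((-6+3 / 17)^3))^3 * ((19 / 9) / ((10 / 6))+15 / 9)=-118587876497 / 9113527846201680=-0.00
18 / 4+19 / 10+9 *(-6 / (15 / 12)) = -184 / 5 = -36.80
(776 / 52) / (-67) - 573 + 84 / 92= -11465080 / 20033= -572.31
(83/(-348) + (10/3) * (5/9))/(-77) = -5053/241164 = -0.02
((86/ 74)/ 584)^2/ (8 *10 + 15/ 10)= 1849/ 38052811616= 0.00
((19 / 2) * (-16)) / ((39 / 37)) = -5624 / 39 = -144.21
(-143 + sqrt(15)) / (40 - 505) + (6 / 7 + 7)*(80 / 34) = 1040017 / 55335 - sqrt(15) / 465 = 18.79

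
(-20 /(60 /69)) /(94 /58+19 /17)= -11339 /1350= -8.40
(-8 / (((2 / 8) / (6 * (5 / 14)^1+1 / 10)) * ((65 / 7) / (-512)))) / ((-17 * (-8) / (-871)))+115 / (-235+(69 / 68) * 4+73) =-5784438047 / 228225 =-25345.33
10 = 10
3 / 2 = 1.50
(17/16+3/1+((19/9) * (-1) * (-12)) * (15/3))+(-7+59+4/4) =8819/48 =183.73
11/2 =5.50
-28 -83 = -111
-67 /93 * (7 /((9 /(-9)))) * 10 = 4690 /93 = 50.43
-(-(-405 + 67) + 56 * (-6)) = -2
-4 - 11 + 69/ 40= -531/ 40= -13.28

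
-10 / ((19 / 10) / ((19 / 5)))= -20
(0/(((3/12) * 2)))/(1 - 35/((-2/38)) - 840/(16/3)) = 0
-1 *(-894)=894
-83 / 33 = -2.52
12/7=1.71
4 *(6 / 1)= 24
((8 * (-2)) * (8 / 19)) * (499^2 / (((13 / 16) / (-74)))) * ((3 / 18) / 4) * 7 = 44560761.95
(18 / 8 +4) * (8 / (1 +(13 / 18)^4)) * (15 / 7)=78732000 / 934759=84.23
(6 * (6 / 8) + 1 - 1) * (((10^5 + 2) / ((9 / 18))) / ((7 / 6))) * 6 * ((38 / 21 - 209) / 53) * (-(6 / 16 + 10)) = 69648471513 / 371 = 187731729.15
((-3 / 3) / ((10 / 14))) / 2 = -7 / 10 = -0.70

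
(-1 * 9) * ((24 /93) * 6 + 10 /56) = -13491 /868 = -15.54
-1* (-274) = 274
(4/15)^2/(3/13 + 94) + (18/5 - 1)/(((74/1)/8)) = 2874196/10198125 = 0.28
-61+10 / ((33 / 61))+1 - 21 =-62.52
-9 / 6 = -3 / 2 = -1.50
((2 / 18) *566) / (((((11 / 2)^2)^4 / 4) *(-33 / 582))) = -112439296 / 21221529219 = -0.01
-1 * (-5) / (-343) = -5 / 343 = -0.01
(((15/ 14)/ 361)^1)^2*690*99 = 7684875/ 12771458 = 0.60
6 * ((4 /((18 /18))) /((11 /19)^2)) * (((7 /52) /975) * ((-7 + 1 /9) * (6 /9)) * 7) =-4386872 /13803075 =-0.32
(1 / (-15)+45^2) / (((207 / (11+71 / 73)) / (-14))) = -16158968 / 9855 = -1639.67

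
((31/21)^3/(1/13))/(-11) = -3.80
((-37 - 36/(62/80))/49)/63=-2587/95697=-0.03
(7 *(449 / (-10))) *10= -3143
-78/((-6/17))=221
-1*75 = -75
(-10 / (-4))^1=5 / 2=2.50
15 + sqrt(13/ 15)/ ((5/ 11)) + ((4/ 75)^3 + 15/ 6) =11 *sqrt(195)/ 75 + 14765753/ 843750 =19.55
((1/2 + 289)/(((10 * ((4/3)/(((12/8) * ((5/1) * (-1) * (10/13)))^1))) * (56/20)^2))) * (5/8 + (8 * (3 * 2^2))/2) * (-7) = 253384875/46592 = 5438.38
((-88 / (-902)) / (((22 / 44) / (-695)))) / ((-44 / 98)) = 136220 / 451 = 302.04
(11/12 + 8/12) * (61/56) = 1.72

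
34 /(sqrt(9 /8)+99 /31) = 92752 /7751 - 65348 * sqrt(2) /23253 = 7.99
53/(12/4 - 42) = -53/39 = -1.36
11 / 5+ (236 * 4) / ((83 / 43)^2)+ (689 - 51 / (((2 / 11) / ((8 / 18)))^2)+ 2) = 641.83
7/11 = 0.64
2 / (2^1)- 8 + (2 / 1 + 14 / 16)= -33 / 8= -4.12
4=4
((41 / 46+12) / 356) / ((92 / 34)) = 10081 / 753296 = 0.01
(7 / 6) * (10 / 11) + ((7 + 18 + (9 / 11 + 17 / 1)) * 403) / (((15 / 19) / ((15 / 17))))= 10819936 / 561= 19286.87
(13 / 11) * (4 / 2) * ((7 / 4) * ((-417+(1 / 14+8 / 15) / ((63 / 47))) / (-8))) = 71642233 / 332640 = 215.37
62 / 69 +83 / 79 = 1.95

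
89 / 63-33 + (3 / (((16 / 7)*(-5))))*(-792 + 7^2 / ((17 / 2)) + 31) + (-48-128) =-800083 / 85680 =-9.34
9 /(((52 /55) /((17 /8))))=8415 /416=20.23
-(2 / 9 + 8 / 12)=-8 / 9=-0.89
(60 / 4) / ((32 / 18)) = 135 / 16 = 8.44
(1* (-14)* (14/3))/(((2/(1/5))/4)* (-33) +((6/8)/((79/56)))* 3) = 30968/38349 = 0.81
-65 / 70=-13 / 14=-0.93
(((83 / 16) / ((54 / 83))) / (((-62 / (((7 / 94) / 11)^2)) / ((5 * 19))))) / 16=-32068295 / 916360777728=-0.00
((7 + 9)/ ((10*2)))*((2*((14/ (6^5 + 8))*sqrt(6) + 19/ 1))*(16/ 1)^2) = 512*sqrt(6)/ 695 + 38912/ 5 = 7784.20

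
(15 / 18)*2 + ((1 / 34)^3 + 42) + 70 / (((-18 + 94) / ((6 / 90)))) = 43.73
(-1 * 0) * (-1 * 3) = 0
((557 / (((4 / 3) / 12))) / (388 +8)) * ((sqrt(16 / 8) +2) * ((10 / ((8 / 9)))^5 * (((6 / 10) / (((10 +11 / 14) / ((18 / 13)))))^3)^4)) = 279878372888790022891943285898993881088 * sqrt(2) / 2813366492833677314858755519765639637194609375 +559756745777580045783886571797987762176 / 2813366492833677314858755519765639637194609375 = 0.00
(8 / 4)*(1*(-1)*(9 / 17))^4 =13122 / 83521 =0.16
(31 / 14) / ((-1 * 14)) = -31 / 196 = -0.16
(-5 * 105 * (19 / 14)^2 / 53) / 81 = -9025 / 40068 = -0.23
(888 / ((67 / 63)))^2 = 3129731136 / 4489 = 697200.07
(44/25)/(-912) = -11/5700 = -0.00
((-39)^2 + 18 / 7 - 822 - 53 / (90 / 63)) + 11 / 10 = 4659 / 7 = 665.57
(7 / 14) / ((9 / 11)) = 11 / 18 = 0.61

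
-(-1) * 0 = 0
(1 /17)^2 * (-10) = -10 /289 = -0.03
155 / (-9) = -155 / 9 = -17.22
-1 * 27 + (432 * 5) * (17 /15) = 2421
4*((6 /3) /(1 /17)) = 136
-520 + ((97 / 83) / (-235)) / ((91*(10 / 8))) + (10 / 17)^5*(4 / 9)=-519.97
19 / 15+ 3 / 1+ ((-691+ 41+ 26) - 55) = -10121 / 15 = -674.73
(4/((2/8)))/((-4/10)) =-40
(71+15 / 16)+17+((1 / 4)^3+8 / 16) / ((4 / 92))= 6451 / 64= 100.80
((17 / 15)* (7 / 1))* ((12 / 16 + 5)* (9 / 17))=483 / 20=24.15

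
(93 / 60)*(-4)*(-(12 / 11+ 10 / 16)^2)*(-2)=-706831 / 19360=-36.51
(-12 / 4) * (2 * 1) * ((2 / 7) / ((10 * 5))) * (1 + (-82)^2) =-1614 / 7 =-230.57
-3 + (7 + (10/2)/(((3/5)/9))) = 79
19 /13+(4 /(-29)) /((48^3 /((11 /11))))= 1.46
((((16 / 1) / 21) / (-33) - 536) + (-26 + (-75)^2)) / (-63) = -3508643 / 43659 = -80.36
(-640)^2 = 409600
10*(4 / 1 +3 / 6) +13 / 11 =508 / 11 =46.18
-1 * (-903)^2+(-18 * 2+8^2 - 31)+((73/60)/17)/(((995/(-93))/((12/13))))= -896525115489/1099475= -815412.01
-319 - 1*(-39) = -280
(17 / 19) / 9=17 / 171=0.10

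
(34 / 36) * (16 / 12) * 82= 103.26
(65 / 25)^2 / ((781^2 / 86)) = 14534 / 15249025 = 0.00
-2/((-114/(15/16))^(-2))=-739328/25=-29573.12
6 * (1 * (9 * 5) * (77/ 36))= 1155/ 2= 577.50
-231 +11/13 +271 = 40.85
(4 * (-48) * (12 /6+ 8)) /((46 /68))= -65280 /23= -2838.26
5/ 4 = 1.25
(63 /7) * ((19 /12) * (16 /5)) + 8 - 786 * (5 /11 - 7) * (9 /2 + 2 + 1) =38639.05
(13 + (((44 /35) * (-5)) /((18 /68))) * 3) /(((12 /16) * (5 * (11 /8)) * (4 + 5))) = -39136 /31185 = -1.25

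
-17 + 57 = 40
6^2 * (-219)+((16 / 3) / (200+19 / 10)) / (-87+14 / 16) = -32902085612 / 4173273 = -7884.00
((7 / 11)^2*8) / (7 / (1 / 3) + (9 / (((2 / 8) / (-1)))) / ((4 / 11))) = -196 / 4719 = -0.04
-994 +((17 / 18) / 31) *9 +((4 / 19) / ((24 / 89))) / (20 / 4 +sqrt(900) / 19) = -11550683 / 11625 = -993.61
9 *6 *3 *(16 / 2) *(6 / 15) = 2592 / 5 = 518.40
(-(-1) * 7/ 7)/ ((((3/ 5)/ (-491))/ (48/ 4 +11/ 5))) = -34861/ 3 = -11620.33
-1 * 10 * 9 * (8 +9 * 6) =-5580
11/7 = 1.57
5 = 5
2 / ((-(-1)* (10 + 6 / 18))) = 6 / 31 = 0.19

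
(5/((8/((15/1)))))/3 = 25/8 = 3.12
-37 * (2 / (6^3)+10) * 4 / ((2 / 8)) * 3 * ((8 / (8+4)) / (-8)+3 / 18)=-39997 / 27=-1481.37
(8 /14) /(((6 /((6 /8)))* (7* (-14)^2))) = 1 /19208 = 0.00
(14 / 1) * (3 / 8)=21 / 4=5.25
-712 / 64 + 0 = -89 / 8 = -11.12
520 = 520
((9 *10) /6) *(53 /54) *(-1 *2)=-265 /9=-29.44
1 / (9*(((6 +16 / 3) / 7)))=7 / 102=0.07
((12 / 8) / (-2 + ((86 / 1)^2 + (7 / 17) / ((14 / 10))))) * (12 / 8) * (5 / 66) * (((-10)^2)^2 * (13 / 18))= 690625 / 4148199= 0.17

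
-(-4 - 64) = 68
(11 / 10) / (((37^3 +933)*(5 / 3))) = 33 / 2579300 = 0.00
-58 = -58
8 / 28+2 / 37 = 88 / 259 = 0.34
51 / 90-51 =-1513 / 30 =-50.43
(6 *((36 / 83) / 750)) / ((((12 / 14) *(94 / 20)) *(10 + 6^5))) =42 / 379664825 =0.00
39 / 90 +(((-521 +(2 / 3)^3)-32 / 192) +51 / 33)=-770554 / 1485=-518.89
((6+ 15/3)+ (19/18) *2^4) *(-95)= -23845/9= -2649.44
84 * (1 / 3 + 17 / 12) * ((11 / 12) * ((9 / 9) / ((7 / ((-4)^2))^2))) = 704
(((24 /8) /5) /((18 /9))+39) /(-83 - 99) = -393 /1820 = -0.22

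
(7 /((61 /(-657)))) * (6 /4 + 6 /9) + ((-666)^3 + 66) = -295408393.35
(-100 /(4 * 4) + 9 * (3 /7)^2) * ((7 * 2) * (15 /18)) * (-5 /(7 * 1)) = 22525 /588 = 38.31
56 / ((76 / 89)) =1246 / 19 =65.58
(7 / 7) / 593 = 1 / 593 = 0.00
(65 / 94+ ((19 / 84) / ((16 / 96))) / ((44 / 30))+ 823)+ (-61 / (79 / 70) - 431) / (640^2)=96566654232339 / 117105049600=824.62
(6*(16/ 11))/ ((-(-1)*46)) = 48/ 253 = 0.19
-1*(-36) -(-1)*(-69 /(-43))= 1617 /43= 37.60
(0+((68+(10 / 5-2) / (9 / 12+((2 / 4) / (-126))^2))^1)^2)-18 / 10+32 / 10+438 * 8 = 40647 / 5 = 8129.40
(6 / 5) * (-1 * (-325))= 390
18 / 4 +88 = 185 / 2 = 92.50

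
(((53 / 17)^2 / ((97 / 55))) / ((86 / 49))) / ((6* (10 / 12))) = 1514051 / 2410838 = 0.63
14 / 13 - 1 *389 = -5043 / 13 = -387.92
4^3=64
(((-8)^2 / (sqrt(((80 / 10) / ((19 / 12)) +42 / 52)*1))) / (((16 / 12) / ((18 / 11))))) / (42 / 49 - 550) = -504*sqrt(1430130) / 10201015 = -0.06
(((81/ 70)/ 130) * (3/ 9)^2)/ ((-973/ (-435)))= 783/ 1770860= 0.00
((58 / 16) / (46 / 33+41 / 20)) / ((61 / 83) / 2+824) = 26477 / 20736579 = 0.00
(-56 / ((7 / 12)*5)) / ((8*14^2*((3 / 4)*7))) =-4 / 1715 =-0.00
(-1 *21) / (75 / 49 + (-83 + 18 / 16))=8232 / 31495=0.26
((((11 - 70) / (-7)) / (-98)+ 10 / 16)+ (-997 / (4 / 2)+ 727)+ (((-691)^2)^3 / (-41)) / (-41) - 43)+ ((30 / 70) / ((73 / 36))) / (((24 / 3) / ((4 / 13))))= 283477506307592584250383 / 4377418136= 64759065161325.63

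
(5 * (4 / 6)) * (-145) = -1450 / 3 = -483.33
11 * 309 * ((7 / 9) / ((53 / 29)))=229999 / 159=1446.53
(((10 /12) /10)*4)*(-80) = -26.67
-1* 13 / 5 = -13 / 5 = -2.60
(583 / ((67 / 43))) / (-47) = -7.96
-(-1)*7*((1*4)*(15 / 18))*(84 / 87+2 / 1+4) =14140 / 87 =162.53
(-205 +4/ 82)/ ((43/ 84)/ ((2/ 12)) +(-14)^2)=-39214/ 38089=-1.03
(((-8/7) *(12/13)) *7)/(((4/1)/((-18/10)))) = 216/65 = 3.32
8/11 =0.73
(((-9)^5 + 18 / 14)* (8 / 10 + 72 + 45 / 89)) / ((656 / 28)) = -184754.29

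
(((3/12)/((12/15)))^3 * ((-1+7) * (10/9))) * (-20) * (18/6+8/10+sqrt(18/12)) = -11875/768-3125 * sqrt(6)/1536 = -20.45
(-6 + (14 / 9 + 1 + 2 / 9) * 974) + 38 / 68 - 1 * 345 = 2355.11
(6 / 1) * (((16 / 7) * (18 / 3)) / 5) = 576 / 35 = 16.46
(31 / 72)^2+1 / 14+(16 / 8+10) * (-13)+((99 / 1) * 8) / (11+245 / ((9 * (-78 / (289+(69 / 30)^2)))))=-7680415315669 / 46723739328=-164.38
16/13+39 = 523/13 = 40.23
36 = 36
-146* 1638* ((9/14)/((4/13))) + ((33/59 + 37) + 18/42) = -412678283/826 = -499610.51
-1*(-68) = 68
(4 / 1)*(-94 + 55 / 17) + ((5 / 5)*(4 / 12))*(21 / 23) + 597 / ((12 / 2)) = -205865 / 782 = -263.25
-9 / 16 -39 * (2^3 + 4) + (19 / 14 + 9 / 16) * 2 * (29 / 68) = -1778051 / 3808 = -466.93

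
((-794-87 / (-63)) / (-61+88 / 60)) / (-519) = -83225 / 3244269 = -0.03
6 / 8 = 3 / 4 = 0.75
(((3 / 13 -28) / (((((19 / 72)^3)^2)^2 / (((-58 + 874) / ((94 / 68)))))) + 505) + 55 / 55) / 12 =-269233462041850220075401969 / 22476488901098466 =-11978448378.95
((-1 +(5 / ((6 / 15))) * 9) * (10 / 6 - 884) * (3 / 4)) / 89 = -590281 / 712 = -829.05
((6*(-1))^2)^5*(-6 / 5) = -72559411.20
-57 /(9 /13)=-247 /3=-82.33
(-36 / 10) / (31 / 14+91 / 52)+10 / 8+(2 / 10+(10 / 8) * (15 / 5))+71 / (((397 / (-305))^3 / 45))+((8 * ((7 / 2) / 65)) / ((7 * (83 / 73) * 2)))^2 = -97334387561643937249 / 67383899878671025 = -1444.48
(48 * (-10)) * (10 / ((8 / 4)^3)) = -600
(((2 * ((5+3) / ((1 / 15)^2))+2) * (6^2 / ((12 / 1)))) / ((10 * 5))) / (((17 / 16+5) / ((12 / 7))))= 1037376 / 16975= 61.11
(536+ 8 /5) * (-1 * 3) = -8064 /5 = -1612.80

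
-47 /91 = -0.52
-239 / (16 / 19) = -4541 / 16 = -283.81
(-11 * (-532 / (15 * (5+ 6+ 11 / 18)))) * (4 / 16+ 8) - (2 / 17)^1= 23552 / 85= 277.08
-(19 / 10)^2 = -361 / 100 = -3.61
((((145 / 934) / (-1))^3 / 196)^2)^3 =802830827198685151406498569488525390625 / 16587471904728861603805797073040441958409976068590414921179821244416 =0.00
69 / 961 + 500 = 480569 / 961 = 500.07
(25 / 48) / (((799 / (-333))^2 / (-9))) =-0.81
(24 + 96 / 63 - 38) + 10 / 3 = -64 / 7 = -9.14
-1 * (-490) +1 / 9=4411 / 9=490.11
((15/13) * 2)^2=900/169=5.33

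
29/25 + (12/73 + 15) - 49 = -59633/1825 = -32.68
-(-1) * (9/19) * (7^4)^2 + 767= 51897782/19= 2731462.21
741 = 741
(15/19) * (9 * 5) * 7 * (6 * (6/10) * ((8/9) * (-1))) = -15120/19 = -795.79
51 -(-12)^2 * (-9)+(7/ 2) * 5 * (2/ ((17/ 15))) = 23424/ 17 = 1377.88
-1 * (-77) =77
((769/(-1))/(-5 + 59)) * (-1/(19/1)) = 769/1026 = 0.75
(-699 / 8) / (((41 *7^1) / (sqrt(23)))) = -699 *sqrt(23) / 2296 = -1.46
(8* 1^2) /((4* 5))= 2 /5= 0.40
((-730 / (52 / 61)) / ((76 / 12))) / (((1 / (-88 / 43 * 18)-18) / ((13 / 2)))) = 5290164 / 108509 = 48.75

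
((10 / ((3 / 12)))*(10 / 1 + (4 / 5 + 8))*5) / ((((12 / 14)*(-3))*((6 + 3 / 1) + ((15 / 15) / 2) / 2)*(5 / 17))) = -178976 / 333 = -537.47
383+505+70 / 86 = 38219 / 43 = 888.81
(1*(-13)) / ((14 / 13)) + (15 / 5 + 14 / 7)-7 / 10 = -272 / 35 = -7.77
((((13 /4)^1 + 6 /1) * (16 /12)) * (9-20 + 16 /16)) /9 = -370 /27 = -13.70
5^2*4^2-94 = 306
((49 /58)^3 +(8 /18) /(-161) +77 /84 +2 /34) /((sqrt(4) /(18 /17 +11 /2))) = 1688818075621 /326821184928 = 5.17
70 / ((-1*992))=-0.07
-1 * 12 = -12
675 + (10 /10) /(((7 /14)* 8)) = 675.25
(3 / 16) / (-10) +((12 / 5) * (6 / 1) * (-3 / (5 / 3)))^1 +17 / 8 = -19051 / 800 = -23.81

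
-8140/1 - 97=-8237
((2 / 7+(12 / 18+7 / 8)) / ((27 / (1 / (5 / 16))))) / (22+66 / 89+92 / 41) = 1120243 / 129236310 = 0.01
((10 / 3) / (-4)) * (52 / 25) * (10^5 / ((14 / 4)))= -1040000 / 21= -49523.81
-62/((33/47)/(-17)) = 49538/33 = 1501.15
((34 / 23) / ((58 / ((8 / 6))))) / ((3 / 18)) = 136 / 667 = 0.20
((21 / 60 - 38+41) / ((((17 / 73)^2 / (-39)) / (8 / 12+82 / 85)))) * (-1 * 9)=4344499224 / 122825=35371.46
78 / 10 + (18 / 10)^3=1704 / 125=13.63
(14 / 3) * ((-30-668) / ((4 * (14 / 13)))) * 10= -22685 / 3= -7561.67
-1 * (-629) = 629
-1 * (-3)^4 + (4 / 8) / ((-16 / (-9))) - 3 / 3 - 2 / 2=-2647 / 32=-82.72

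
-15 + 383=368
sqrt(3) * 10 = 10 * sqrt(3) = 17.32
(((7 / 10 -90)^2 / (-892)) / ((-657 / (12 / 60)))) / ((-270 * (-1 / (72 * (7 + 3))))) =797449 / 109883250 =0.01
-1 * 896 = -896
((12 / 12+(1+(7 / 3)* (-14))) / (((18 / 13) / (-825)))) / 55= 2990 / 9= 332.22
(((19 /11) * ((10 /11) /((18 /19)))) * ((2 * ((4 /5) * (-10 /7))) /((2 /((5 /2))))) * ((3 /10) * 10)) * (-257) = 3651.20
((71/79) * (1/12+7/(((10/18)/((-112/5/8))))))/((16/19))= -14244091/379200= -37.56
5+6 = 11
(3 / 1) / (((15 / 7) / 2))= 14 / 5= 2.80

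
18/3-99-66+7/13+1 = -2047/13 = -157.46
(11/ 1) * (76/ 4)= 209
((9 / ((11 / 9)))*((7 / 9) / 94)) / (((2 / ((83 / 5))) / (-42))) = -109809 / 5170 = -21.24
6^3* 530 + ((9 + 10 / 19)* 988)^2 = 88700224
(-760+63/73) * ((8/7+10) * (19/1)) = -82127994/511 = -160720.14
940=940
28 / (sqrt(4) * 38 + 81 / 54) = 56 / 155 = 0.36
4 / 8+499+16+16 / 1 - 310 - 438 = -433 / 2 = -216.50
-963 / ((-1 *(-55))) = -963 / 55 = -17.51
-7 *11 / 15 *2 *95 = -2926 / 3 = -975.33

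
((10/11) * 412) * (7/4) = 7210/11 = 655.45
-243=-243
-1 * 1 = -1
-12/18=-2/3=-0.67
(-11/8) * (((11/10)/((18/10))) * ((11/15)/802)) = -1331/1732320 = -0.00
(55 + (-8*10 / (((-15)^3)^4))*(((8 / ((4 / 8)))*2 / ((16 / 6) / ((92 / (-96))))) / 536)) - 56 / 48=187189366552734421 / 3477201855468750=53.83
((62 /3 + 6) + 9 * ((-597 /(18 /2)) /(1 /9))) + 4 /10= -80189 /15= -5345.93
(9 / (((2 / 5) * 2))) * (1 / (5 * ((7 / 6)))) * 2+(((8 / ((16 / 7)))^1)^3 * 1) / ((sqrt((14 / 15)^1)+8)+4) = 223929 / 30044 - 343 * sqrt(210) / 17168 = 7.16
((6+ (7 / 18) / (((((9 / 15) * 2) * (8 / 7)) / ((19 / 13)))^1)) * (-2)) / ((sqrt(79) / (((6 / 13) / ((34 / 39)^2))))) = -72047 * sqrt(79) / 730592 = -0.88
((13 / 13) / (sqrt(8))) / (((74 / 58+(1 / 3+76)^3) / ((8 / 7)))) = 783*sqrt(2) / 1218915880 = 0.00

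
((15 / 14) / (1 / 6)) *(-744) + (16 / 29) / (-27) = -4782.88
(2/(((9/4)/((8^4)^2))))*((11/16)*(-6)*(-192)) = 11811160064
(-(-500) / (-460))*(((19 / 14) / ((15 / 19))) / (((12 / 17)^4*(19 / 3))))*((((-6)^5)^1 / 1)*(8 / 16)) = 23803485 / 5152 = 4620.24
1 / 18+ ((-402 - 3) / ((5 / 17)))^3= -46997453393 / 18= -2610969632.94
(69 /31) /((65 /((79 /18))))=1817 /12090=0.15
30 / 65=6 / 13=0.46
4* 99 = 396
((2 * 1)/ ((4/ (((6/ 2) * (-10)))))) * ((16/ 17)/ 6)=-40/ 17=-2.35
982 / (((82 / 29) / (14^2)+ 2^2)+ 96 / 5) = 13954220 / 329877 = 42.30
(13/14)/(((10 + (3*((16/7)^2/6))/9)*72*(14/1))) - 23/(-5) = 3340033/726080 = 4.60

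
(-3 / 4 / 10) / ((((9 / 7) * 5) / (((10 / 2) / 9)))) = -0.01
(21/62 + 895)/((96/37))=2053907/5952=345.08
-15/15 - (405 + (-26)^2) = -1082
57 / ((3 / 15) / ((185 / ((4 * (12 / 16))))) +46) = 52725 / 42553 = 1.24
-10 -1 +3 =-8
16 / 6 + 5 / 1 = 23 / 3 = 7.67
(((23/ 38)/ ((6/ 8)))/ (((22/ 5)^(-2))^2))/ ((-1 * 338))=-5387888/ 6020625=-0.89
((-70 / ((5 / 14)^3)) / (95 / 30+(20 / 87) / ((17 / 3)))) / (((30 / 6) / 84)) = -9545300352 / 1185875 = -8049.16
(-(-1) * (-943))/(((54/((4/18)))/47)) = -44321/243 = -182.39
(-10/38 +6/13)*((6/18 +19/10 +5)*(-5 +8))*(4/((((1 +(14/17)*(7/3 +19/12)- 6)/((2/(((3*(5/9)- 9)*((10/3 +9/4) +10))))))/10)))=9186912/5409547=1.70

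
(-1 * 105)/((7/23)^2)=-1133.57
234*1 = 234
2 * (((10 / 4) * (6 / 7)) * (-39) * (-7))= 1170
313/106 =2.95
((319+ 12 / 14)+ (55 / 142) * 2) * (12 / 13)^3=21181824 / 83993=252.19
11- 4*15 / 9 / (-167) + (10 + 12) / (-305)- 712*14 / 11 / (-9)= 563025869 / 5042565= 111.65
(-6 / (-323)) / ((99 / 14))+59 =628909 / 10659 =59.00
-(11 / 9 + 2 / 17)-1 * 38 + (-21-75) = -20707 / 153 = -135.34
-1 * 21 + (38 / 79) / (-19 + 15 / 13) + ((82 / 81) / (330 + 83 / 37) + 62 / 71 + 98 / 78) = -159132721878233 / 8422280126676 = -18.89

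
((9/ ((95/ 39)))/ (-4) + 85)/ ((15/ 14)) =223643/ 2850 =78.47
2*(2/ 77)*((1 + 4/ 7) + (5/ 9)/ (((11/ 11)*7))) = 416/ 4851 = 0.09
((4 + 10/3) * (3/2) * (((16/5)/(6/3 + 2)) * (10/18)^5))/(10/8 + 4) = 110000/1240029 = 0.09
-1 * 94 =-94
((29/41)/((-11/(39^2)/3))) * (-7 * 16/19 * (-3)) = -44461872/8569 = -5188.69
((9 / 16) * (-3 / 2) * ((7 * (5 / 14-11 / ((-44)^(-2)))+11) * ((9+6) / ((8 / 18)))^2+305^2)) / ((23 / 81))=11875859483175 / 23552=504239957.68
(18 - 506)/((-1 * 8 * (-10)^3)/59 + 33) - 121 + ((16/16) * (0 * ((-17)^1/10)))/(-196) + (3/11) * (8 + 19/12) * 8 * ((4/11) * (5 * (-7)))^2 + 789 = 53646711124/13239457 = 4052.03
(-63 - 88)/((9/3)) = -151/3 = -50.33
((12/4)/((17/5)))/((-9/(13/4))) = -65/204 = -0.32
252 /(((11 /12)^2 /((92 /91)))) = 476928 /1573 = 303.20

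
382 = 382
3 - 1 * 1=2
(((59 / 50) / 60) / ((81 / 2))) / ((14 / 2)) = 0.00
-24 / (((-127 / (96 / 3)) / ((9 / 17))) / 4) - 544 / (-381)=92192 / 6477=14.23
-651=-651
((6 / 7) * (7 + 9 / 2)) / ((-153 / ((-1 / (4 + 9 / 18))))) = 0.01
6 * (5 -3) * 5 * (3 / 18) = 10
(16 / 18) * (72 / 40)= 8 / 5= 1.60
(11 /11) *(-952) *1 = -952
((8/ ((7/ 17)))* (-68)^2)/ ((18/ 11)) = 3458752/ 63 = 54900.83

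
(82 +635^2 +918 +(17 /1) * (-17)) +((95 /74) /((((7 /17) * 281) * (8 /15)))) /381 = 59736854156683 /147886928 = 403936.00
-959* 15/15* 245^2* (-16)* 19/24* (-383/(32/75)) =-10472326151875/16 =-654520384492.19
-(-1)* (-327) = -327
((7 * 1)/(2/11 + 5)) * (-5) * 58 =-22330/57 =-391.75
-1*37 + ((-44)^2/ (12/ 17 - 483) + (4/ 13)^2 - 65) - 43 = -148.92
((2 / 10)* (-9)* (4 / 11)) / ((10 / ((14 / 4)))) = -63 / 275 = -0.23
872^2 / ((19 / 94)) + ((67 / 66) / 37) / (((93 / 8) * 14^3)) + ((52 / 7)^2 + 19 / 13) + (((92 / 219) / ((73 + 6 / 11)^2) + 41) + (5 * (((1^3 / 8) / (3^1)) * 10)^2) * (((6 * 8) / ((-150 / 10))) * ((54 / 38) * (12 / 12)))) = 3458259862736082802761523 / 919262586265161138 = 3761993.49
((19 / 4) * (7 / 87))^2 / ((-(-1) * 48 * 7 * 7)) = 361 / 5812992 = 0.00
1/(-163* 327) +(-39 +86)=47.00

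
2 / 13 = 0.15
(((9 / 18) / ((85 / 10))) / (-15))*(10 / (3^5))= -2 / 12393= -0.00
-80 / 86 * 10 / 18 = -200 / 387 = -0.52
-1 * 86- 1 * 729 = -815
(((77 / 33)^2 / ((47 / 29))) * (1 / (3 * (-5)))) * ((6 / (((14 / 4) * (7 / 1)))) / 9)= -116 / 19035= -0.01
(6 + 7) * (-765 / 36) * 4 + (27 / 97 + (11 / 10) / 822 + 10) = -1094.72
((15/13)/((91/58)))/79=870/93457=0.01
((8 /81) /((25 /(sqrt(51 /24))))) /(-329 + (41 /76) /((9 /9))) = -152 * sqrt(34) /50550075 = -0.00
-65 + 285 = 220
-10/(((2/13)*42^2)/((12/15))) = -13/441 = -0.03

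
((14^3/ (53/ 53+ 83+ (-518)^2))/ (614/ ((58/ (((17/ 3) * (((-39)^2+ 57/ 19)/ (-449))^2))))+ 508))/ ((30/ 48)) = 81850006/ 6000231722525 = 0.00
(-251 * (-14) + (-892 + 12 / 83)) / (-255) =-72546 / 7055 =-10.28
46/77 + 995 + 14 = 77739/77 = 1009.60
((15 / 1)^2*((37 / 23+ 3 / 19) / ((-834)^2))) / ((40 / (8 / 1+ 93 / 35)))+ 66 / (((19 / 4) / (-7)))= -45988235915 / 472823512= -97.26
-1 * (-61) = 61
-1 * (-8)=8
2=2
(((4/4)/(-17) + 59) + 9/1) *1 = 1155/17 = 67.94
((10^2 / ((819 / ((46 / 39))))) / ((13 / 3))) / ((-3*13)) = -4600 / 5398029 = -0.00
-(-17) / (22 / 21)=357 / 22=16.23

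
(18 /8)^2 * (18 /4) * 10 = 3645 /16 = 227.81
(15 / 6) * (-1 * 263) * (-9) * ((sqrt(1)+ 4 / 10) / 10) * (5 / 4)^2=82845 / 64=1294.45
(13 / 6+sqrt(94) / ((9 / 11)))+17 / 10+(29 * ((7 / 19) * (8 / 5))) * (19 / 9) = 11 * sqrt(94) / 9+1798 / 45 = 51.81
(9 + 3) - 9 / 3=9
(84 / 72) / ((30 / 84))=49 / 15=3.27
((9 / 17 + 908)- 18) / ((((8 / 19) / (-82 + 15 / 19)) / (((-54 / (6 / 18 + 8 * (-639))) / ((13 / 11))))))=-20813294007 / 13556140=-1535.34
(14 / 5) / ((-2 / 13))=-91 / 5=-18.20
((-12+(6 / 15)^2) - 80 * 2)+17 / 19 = -170.95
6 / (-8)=-3 / 4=-0.75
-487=-487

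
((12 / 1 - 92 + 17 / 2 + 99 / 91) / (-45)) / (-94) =-2563 / 153972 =-0.02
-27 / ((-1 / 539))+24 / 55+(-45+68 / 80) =3192043 / 220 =14509.29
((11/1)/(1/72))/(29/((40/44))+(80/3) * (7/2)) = 23760/3757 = 6.32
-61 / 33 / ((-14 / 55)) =305 / 42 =7.26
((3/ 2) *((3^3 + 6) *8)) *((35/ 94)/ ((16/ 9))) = 31185/ 376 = 82.94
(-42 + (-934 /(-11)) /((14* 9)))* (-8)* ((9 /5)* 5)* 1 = 2975.48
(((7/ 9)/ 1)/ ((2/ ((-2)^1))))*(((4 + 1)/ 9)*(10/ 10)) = -35/ 81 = -0.43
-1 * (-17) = 17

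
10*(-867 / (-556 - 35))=2890 / 197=14.67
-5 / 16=-0.31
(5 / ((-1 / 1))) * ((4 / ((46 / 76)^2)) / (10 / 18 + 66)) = -0.82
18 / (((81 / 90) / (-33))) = -660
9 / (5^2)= 9 / 25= 0.36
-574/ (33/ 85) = -48790/ 33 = -1478.48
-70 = -70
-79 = -79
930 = 930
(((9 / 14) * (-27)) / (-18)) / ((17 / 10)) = 135 / 238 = 0.57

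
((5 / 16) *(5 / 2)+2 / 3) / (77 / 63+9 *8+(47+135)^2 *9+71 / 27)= 1251 / 257637760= 0.00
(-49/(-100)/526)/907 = 49/47708200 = 0.00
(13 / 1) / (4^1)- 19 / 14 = 53 / 28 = 1.89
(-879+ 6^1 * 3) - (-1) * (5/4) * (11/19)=-65381/76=-860.28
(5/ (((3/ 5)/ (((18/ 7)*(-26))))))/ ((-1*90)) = 130/ 21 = 6.19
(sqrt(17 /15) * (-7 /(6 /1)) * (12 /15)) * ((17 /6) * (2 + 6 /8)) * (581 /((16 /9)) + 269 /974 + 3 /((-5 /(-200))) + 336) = -7987291543 * sqrt(255) /21038400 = -6062.57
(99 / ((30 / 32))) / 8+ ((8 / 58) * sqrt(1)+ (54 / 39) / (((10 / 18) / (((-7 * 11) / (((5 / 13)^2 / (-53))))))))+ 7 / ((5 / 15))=249367469 / 3625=68791.03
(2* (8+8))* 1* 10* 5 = 1600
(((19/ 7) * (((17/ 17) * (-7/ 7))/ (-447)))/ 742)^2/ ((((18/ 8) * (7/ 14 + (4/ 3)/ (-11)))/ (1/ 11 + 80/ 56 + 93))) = 1751572/ 235828883129175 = 0.00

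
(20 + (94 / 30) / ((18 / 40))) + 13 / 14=10543 / 378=27.89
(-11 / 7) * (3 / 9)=-11 / 21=-0.52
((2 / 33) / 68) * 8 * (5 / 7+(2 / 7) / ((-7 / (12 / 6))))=124 / 27489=0.00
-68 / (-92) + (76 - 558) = -11069 / 23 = -481.26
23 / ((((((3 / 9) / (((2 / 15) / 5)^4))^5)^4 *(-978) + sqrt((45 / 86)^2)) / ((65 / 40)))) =-971447453924080456199831552 / 6098924984311570112689945062678651759199340710055667910724154677868797864123902653487850421974314038433932771976486719709142730650837344391977395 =-0.00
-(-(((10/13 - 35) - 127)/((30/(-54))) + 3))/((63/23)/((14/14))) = 146119/1365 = 107.05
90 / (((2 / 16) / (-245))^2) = 345744000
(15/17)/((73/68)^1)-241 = -17533/73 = -240.18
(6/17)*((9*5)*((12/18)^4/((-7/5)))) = -800/357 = -2.24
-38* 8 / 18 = -152 / 9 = -16.89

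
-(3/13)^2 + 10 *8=13511/169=79.95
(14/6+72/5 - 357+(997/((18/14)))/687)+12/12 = -338.14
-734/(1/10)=-7340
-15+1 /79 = -1184 /79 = -14.99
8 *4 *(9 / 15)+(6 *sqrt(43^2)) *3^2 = 11706 / 5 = 2341.20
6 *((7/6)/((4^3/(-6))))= -21/32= -0.66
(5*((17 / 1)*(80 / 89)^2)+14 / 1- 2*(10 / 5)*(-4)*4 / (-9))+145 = 15724007 / 71289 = 220.57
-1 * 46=-46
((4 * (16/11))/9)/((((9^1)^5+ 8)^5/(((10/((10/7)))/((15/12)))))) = 1792/355600290918704511233593215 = 0.00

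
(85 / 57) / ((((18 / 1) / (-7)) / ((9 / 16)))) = -595 / 1824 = -0.33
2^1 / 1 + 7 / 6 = 19 / 6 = 3.17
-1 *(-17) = 17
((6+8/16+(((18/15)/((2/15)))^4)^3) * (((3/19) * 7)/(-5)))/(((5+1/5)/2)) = -11862040532475/494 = -24012227798.53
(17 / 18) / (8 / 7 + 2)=119 / 396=0.30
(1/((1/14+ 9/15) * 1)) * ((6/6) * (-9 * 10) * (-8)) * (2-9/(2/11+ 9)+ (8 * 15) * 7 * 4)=17108935200/4747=3604157.40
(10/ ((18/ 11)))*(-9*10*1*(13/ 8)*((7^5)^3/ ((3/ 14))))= -118807726786323575/ 6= -19801287797720595.83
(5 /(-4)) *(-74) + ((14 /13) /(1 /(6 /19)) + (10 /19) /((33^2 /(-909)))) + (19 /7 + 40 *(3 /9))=136130261 /1255254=108.45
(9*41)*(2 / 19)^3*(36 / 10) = 53136 / 34295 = 1.55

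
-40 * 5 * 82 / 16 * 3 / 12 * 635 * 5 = -3254375 / 4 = -813593.75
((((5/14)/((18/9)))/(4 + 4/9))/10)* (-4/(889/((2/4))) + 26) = 26001/248920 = 0.10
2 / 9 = 0.22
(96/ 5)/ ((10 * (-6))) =-8/ 25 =-0.32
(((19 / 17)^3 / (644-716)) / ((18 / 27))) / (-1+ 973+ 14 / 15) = -34295 / 1147205152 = -0.00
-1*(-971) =971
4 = 4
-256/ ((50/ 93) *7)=-68.02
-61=-61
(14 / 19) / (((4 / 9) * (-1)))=-63 / 38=-1.66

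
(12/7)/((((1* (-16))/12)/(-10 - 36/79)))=1062/79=13.44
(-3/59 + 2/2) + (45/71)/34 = 137839/142426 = 0.97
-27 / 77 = -0.35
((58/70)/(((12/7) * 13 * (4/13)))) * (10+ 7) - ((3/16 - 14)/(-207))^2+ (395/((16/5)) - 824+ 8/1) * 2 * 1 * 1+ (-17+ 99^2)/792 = -826975512511/603313920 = -1370.72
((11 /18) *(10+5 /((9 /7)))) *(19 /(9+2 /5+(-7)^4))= 130625 /1952424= 0.07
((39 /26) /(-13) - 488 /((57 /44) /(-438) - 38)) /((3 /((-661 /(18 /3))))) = -53392485859 /114253308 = -467.32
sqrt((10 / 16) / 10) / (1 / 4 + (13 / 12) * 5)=3 / 68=0.04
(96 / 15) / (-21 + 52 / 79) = -2528 / 8035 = -0.31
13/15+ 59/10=203/30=6.77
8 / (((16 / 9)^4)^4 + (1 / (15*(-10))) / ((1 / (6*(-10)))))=37060403777036820 / 46118713204462730881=0.00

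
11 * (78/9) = 286/3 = 95.33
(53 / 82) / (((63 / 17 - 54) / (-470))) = 42347 / 7011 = 6.04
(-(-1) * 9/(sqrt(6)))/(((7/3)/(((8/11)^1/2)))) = 18 * sqrt(6)/77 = 0.57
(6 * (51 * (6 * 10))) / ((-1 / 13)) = -238680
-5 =-5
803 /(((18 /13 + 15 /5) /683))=7129837 /57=125084.86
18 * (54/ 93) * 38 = 12312/ 31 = 397.16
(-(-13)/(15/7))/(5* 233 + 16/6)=91/17515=0.01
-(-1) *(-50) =-50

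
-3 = -3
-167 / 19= -8.79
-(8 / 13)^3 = -0.23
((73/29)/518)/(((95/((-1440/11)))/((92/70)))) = -483552/54942965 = -0.01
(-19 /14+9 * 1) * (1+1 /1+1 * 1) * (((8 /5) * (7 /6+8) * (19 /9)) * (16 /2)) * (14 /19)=37664 /9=4184.89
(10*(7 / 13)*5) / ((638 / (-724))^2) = 45865400 / 1322893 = 34.67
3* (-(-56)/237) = 56/79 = 0.71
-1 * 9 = -9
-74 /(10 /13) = -481 /5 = -96.20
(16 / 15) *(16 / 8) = 32 / 15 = 2.13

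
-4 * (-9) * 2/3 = 24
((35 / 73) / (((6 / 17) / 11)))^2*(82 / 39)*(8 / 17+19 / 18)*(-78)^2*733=3195280288.16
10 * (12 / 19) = 120 / 19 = 6.32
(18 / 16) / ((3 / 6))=9 / 4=2.25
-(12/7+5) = -47/7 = -6.71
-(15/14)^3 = -3375/2744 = -1.23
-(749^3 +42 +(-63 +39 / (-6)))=-420189721.50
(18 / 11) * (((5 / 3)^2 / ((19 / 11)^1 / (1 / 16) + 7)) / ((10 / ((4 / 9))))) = 20 / 3429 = 0.01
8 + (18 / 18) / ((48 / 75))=153 / 16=9.56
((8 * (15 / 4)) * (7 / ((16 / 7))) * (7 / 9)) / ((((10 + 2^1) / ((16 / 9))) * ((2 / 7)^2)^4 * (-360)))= -1977326743 / 2985984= -662.20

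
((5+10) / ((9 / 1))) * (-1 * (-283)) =1415 / 3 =471.67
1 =1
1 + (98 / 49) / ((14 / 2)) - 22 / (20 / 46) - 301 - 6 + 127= -8026 / 35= -229.31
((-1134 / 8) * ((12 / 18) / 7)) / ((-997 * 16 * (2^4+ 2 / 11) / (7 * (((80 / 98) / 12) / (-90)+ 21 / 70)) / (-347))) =-15111503 / 397523840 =-0.04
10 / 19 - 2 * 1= -28 / 19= -1.47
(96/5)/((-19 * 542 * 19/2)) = -96/489155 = -0.00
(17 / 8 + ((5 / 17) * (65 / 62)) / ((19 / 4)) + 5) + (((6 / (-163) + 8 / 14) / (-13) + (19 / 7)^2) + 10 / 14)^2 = 62040130977635765 / 863591336042344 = 71.84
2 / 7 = 0.29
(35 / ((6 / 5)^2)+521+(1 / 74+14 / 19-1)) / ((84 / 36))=13794275 / 59052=233.60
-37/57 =-0.65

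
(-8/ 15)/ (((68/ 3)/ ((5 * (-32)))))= 64/ 17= 3.76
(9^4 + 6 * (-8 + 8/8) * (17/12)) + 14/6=39023/6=6503.83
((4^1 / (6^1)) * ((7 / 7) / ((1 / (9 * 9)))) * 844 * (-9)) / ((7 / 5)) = -2050920 / 7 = -292988.57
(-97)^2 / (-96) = -9409 / 96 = -98.01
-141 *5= -705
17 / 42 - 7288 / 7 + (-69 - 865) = -82939 / 42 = -1974.74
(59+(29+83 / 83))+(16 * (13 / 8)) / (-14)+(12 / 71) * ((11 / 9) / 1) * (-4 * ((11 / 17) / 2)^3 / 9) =5744909836 / 65927547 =87.14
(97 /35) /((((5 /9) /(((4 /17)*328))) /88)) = 100793088 /2975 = 33880.03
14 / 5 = 2.80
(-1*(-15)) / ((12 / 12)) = 15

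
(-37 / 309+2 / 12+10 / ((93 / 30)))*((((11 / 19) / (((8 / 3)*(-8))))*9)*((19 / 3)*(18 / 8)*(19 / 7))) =-50544351 / 1634816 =-30.92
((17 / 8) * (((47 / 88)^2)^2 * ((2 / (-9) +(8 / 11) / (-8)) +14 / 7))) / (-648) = -13853414359 / 30777325387776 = -0.00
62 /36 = 31 /18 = 1.72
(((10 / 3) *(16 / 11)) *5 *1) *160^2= 620606.06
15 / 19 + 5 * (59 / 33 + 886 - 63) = 2586205 / 627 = 4124.73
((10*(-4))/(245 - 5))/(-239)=1/1434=0.00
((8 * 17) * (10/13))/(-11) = -1360/143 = -9.51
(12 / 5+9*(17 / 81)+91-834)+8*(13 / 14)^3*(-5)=-11896331 / 15435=-770.74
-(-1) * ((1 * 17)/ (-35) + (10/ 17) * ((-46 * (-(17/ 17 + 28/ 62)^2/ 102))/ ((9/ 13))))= 0.32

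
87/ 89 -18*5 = -89.02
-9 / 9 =-1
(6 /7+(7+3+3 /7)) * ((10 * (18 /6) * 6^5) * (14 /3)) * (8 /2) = 49144320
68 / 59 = 1.15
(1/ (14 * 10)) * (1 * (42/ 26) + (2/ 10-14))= -198/ 2275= -0.09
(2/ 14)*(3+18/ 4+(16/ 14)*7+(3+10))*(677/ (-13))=-38589/ 182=-212.03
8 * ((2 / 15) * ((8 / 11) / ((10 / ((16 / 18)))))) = 512 / 7425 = 0.07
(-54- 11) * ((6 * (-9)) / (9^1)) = 390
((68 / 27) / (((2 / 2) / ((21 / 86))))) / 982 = 119 / 190017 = 0.00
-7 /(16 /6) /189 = -1 /72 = -0.01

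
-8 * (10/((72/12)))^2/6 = -100/27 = -3.70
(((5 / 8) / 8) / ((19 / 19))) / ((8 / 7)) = 35 / 512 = 0.07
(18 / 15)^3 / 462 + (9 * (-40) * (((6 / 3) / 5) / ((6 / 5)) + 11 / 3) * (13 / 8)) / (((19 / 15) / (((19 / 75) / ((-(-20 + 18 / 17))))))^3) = 11310021 / 11476522750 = 0.00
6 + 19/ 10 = 79/ 10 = 7.90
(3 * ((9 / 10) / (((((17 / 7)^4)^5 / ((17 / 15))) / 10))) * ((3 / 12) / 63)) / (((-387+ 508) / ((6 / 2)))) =34196685556119429 / 578555294358066206130110260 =0.00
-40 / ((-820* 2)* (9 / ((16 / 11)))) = 16 / 4059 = 0.00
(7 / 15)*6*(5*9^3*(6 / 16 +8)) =85475.25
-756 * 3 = -2268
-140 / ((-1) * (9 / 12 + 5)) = 560 / 23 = 24.35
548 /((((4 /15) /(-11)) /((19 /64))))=-429495 /64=-6710.86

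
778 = 778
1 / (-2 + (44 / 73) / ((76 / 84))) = -0.75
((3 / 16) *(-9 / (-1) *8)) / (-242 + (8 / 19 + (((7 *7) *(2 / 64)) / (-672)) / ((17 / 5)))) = -13395456 / 239708825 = -0.06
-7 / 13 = -0.54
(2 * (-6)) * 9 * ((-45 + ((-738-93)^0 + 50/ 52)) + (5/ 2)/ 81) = 181148/ 39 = 4644.82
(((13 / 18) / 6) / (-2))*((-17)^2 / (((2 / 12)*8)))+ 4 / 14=-25723 / 2016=-12.76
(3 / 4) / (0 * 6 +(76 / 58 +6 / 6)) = 87 / 268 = 0.32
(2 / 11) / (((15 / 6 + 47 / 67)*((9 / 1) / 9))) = 268 / 4719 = 0.06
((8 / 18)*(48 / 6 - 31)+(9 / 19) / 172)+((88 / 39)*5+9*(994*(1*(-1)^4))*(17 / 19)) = 3060904453 / 382356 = 8005.38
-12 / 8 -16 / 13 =-71 / 26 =-2.73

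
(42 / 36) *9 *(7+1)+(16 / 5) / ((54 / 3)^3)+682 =2792072 / 3645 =766.00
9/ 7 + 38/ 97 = 1139/ 679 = 1.68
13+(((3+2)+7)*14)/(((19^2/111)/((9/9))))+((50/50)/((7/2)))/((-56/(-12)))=1144792/17689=64.72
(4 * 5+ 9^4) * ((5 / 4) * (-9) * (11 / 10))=-651519 / 8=-81439.88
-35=-35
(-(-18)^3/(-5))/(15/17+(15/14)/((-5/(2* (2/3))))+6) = -694008/3925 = -176.82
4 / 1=4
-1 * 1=-1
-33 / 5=-6.60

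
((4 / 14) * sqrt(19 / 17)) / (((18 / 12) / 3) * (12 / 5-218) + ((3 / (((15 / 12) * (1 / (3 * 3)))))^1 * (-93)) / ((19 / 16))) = -38 * sqrt(323) / 4068491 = -0.00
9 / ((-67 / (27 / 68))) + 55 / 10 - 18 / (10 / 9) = -244961 / 22780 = -10.75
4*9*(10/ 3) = 120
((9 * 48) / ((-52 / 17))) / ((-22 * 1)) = 918 / 143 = 6.42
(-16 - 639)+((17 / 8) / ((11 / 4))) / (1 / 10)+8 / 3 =-21272 / 33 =-644.61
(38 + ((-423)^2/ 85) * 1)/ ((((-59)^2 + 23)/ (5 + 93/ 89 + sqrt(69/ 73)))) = 182159 * sqrt(5037)/ 21742320 + 49000771/ 13253880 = 4.29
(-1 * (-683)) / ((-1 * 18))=-683 / 18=-37.94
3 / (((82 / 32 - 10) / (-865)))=41520 / 119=348.91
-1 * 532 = -532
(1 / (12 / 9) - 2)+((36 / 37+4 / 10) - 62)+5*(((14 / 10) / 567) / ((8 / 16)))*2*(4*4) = -3661549 / 59940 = -61.09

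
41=41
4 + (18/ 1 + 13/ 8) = 189/ 8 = 23.62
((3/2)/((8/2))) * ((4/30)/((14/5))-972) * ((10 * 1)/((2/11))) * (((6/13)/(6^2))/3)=-1122605/13104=-85.67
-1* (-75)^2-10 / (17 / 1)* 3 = -95655 / 17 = -5626.76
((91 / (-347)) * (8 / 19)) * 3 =-2184 / 6593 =-0.33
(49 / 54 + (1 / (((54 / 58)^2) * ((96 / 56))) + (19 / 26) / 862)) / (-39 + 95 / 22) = -426266654 / 9349619643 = -0.05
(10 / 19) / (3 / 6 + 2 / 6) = 12 / 19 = 0.63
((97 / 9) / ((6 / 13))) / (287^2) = 1261 / 4447926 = 0.00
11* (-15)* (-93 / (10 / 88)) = 135036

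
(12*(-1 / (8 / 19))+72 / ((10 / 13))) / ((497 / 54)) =2511 / 355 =7.07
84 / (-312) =-7 / 26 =-0.27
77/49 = 11/7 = 1.57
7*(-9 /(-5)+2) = 26.60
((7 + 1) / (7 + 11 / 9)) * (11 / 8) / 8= 99 / 592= 0.17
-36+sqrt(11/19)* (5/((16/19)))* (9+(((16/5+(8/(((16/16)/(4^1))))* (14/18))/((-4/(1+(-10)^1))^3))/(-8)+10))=-3359* sqrt(209)/512 - 36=-130.84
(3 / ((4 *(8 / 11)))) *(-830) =-13695 / 16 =-855.94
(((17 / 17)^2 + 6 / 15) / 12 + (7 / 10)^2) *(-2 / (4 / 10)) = -91 / 30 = -3.03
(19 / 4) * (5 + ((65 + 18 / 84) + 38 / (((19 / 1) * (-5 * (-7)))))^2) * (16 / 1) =397104959 / 1225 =324167.31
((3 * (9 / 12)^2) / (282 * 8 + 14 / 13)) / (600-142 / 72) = 3159 / 2526815672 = 0.00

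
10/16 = 5/8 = 0.62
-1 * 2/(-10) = 1/5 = 0.20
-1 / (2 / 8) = -4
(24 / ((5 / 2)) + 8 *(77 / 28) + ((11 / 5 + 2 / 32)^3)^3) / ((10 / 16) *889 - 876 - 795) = -212741815270853616021 / 149703098368000000000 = -1.42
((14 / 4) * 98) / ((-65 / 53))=-18179 / 65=-279.68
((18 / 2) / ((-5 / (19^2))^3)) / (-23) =423412929 / 2875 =147274.06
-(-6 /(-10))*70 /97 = -42 /97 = -0.43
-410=-410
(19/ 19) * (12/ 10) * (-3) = -18/ 5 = -3.60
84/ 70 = 6/ 5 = 1.20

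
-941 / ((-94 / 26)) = 12233 / 47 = 260.28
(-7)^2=49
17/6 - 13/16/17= 2273/816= 2.79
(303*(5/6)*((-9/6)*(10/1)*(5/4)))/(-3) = 12625/8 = 1578.12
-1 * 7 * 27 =-189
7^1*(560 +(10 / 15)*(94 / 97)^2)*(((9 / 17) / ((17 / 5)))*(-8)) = -13292825280 / 2719201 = -4888.50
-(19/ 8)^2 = -361/ 64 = -5.64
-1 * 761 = -761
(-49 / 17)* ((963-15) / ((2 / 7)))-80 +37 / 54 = -8852239 / 918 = -9642.96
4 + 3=7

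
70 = 70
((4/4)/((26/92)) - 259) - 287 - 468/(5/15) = -25304/13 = -1946.46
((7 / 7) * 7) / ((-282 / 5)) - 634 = -178823 / 282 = -634.12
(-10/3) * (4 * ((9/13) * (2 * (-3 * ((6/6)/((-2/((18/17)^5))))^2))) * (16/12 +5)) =155.31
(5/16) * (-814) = -2035/8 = -254.38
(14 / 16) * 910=3185 / 4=796.25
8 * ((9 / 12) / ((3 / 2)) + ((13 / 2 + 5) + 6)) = 144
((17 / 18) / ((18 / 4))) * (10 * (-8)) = -16.79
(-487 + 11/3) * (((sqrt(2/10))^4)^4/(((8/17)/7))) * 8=-6902/46875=-0.15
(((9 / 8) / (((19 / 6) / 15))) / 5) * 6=243 / 38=6.39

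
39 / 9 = 13 / 3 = 4.33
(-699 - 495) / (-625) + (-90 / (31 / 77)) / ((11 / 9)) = -3506736 / 19375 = -180.99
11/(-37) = -0.30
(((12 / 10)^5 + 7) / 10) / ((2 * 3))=29651 / 187500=0.16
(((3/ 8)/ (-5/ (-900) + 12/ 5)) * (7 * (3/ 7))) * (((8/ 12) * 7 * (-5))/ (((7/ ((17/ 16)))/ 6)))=-34425/ 3464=-9.94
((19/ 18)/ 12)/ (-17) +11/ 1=40373/ 3672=10.99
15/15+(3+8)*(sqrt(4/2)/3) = 1+11*sqrt(2)/3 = 6.19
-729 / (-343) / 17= 729 / 5831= 0.13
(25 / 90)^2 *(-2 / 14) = -0.01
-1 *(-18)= 18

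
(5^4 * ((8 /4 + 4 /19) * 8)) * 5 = 1050000 /19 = 55263.16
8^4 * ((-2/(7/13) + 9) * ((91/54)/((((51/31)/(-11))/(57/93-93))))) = 31034212352/1377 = 22537554.36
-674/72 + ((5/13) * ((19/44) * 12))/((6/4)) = -41351/5148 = -8.03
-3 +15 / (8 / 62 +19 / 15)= 5028 / 649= 7.75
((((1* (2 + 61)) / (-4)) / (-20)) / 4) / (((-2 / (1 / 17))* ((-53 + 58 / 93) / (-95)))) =-111321 / 10599296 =-0.01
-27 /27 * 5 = -5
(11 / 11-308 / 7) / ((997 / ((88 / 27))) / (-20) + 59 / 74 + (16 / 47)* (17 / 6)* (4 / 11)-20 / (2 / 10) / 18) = 2.18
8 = 8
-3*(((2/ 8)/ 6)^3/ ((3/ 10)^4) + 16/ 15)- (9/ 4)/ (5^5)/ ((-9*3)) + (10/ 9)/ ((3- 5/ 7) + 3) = -8136553697/ 2697300000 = -3.02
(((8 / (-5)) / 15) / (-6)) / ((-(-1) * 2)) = 2 / 225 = 0.01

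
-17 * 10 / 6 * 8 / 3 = -680 / 9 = -75.56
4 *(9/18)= 2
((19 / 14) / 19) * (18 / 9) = 1 / 7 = 0.14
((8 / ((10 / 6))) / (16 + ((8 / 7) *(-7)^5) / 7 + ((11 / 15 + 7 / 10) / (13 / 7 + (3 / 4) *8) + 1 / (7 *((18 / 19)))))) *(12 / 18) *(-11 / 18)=33880 / 47256827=0.00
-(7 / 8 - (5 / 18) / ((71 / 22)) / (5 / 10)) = -3593 / 5112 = -0.70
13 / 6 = 2.17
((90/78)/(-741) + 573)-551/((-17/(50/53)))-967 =-1051427189/2893111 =-363.42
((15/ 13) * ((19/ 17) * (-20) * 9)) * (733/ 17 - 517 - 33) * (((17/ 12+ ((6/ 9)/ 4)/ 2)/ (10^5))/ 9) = 1473507/ 7514000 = 0.20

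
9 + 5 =14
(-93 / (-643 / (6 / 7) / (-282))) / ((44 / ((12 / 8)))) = -118017 / 99022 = -1.19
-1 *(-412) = 412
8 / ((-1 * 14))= -4 / 7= -0.57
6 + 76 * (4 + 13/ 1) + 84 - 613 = 769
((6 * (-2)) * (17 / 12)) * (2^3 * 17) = -2312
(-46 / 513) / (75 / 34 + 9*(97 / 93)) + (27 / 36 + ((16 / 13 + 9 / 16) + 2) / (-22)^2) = 473350016423 / 631047029184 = 0.75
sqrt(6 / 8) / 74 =sqrt(3) / 148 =0.01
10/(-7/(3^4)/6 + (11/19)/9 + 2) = 92340/18929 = 4.88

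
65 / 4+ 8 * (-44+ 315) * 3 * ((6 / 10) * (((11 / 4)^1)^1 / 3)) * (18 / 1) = 1288117 / 20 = 64405.85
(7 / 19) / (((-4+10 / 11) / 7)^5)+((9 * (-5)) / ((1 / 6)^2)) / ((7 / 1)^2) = -55.01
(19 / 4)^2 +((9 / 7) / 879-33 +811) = 26271307 / 32816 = 800.56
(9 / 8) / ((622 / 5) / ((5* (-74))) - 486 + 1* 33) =-8325 / 3354688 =-0.00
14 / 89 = 0.16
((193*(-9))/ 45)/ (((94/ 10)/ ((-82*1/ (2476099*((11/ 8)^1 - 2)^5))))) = -518586368/ 363677040625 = -0.00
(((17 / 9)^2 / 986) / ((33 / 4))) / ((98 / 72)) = 136 / 422037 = 0.00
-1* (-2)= 2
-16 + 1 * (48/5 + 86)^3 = 109213352/125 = 873706.82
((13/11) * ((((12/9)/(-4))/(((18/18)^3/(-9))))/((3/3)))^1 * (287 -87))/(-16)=-975/22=-44.32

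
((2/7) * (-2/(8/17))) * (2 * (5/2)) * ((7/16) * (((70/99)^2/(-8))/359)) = 104125/225187776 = 0.00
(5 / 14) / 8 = 5 / 112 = 0.04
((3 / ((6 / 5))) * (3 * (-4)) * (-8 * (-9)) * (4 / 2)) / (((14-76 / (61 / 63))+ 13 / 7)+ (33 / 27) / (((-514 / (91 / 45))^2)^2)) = 4751783688121622913600000 / 68894990208506078458183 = 68.97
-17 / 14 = -1.21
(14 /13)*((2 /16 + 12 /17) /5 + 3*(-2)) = -27769 /4420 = -6.28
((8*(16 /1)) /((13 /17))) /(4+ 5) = 2176 /117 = 18.60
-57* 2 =-114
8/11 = 0.73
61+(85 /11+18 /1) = 954 /11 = 86.73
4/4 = 1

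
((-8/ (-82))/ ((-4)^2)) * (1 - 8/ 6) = -1/ 492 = -0.00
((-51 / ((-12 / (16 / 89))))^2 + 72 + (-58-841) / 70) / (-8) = -33124541 / 4435760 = -7.47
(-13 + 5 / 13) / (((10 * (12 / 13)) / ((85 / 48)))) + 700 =200903 / 288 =697.58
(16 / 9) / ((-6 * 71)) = -8 / 1917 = -0.00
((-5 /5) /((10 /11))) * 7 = -77 /10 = -7.70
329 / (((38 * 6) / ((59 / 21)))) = 2773 / 684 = 4.05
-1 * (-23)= 23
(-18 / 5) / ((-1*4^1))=9 / 10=0.90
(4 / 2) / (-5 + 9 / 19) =-0.44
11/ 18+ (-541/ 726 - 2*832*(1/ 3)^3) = -201782/ 3267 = -61.76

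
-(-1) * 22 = 22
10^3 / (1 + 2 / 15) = 15000 / 17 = 882.35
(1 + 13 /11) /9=8 /33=0.24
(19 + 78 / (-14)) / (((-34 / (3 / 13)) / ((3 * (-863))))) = 365049 / 1547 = 235.97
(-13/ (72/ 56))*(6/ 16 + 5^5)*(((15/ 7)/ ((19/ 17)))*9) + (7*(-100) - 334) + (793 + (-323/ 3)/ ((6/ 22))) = -746834249/ 1368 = -545931.47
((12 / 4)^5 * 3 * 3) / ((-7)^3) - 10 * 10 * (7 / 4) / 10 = -16379 / 686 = -23.88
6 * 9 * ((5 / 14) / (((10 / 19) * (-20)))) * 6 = -1539 / 140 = -10.99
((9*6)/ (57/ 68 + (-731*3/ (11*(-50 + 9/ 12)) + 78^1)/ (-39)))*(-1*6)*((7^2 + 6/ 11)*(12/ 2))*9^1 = 1660556907360/ 2424341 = 684951.87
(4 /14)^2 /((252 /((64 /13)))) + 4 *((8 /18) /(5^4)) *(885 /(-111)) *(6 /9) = -7530592 /556817625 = -0.01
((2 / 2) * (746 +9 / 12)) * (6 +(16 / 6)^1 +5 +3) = 74675 / 6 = 12445.83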